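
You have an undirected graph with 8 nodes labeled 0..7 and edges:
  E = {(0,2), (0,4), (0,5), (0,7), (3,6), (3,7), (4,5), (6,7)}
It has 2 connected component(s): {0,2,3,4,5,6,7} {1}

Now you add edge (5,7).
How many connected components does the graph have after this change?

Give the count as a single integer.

Initial component count: 2
Add (5,7): endpoints already in same component. Count unchanged: 2.
New component count: 2

Answer: 2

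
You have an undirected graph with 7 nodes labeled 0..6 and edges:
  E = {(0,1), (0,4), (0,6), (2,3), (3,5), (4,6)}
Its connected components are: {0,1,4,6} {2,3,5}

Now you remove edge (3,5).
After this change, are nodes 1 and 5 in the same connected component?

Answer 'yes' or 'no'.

Answer: no

Derivation:
Initial components: {0,1,4,6} {2,3,5}
Removing edge (3,5): it was a bridge — component count 2 -> 3.
New components: {0,1,4,6} {2,3} {5}
Are 1 and 5 in the same component? no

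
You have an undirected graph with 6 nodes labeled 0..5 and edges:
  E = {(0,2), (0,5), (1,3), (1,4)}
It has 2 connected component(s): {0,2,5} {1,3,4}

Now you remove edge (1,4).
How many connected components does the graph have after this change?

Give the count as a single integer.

Initial component count: 2
Remove (1,4): it was a bridge. Count increases: 2 -> 3.
  After removal, components: {0,2,5} {1,3} {4}
New component count: 3

Answer: 3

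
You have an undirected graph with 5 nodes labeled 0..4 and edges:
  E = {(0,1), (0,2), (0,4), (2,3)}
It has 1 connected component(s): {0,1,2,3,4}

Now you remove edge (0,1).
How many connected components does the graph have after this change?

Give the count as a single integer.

Initial component count: 1
Remove (0,1): it was a bridge. Count increases: 1 -> 2.
  After removal, components: {0,2,3,4} {1}
New component count: 2

Answer: 2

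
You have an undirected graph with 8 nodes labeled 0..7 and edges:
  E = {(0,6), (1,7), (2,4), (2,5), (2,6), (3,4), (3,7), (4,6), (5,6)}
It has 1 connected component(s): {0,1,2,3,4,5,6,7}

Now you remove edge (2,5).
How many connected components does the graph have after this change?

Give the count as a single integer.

Initial component count: 1
Remove (2,5): not a bridge. Count unchanged: 1.
  After removal, components: {0,1,2,3,4,5,6,7}
New component count: 1

Answer: 1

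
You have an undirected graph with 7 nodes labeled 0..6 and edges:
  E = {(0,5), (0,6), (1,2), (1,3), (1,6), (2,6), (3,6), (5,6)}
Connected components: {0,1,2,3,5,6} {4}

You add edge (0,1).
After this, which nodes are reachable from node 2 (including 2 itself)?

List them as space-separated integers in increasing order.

Answer: 0 1 2 3 5 6

Derivation:
Before: nodes reachable from 2: {0,1,2,3,5,6}
Adding (0,1): both endpoints already in same component. Reachability from 2 unchanged.
After: nodes reachable from 2: {0,1,2,3,5,6}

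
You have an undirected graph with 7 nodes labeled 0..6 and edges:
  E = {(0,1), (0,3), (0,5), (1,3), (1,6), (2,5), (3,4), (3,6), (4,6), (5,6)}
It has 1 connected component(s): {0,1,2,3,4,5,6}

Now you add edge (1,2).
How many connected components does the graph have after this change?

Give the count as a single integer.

Answer: 1

Derivation:
Initial component count: 1
Add (1,2): endpoints already in same component. Count unchanged: 1.
New component count: 1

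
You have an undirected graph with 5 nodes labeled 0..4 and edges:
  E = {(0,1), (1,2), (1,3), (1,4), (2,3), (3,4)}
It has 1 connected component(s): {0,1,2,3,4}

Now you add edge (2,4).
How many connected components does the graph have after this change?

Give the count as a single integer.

Answer: 1

Derivation:
Initial component count: 1
Add (2,4): endpoints already in same component. Count unchanged: 1.
New component count: 1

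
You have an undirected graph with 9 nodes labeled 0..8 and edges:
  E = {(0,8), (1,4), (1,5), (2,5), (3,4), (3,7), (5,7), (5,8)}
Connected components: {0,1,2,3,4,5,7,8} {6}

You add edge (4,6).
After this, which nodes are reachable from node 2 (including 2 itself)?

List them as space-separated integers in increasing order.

Before: nodes reachable from 2: {0,1,2,3,4,5,7,8}
Adding (4,6): merges 2's component with another. Reachability grows.
After: nodes reachable from 2: {0,1,2,3,4,5,6,7,8}

Answer: 0 1 2 3 4 5 6 7 8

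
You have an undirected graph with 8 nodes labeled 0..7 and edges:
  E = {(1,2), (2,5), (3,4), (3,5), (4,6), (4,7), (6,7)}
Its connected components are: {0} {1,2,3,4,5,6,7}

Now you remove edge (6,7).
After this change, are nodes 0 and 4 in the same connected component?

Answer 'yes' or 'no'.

Initial components: {0} {1,2,3,4,5,6,7}
Removing edge (6,7): not a bridge — component count unchanged at 2.
New components: {0} {1,2,3,4,5,6,7}
Are 0 and 4 in the same component? no

Answer: no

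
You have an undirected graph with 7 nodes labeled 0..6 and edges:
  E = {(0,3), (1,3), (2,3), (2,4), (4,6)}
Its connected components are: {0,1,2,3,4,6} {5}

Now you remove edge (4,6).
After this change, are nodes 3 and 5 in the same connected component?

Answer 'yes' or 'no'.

Initial components: {0,1,2,3,4,6} {5}
Removing edge (4,6): it was a bridge — component count 2 -> 3.
New components: {0,1,2,3,4} {5} {6}
Are 3 and 5 in the same component? no

Answer: no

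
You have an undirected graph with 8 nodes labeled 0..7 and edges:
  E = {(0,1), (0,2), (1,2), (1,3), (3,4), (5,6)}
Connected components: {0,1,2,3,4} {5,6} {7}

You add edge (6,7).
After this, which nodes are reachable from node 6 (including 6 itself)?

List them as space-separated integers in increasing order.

Before: nodes reachable from 6: {5,6}
Adding (6,7): merges 6's component with another. Reachability grows.
After: nodes reachable from 6: {5,6,7}

Answer: 5 6 7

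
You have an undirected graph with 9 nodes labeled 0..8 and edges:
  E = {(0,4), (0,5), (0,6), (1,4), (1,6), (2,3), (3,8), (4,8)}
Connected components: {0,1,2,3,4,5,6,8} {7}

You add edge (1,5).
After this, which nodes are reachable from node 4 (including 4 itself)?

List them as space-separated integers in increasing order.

Answer: 0 1 2 3 4 5 6 8

Derivation:
Before: nodes reachable from 4: {0,1,2,3,4,5,6,8}
Adding (1,5): both endpoints already in same component. Reachability from 4 unchanged.
After: nodes reachable from 4: {0,1,2,3,4,5,6,8}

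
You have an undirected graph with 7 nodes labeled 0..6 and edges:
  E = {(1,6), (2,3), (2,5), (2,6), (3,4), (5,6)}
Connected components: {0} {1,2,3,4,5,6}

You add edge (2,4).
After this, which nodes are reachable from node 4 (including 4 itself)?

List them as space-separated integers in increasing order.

Answer: 1 2 3 4 5 6

Derivation:
Before: nodes reachable from 4: {1,2,3,4,5,6}
Adding (2,4): both endpoints already in same component. Reachability from 4 unchanged.
After: nodes reachable from 4: {1,2,3,4,5,6}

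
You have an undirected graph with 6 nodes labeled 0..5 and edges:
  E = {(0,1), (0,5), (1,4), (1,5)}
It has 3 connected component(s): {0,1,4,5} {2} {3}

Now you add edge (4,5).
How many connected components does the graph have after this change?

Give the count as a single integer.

Initial component count: 3
Add (4,5): endpoints already in same component. Count unchanged: 3.
New component count: 3

Answer: 3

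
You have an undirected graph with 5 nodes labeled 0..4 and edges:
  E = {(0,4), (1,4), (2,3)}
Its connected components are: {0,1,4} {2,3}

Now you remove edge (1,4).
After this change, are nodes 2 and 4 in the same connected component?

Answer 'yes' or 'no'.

Initial components: {0,1,4} {2,3}
Removing edge (1,4): it was a bridge — component count 2 -> 3.
New components: {0,4} {1} {2,3}
Are 2 and 4 in the same component? no

Answer: no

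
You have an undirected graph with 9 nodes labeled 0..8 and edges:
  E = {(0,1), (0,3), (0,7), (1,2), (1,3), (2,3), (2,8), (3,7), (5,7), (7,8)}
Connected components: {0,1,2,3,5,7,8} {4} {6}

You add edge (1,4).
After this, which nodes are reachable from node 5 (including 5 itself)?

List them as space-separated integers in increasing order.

Before: nodes reachable from 5: {0,1,2,3,5,7,8}
Adding (1,4): merges 5's component with another. Reachability grows.
After: nodes reachable from 5: {0,1,2,3,4,5,7,8}

Answer: 0 1 2 3 4 5 7 8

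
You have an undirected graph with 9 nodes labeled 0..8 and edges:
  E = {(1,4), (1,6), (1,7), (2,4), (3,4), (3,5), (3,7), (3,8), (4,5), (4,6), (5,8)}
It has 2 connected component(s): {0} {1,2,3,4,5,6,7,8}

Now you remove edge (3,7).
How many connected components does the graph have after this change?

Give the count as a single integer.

Answer: 2

Derivation:
Initial component count: 2
Remove (3,7): not a bridge. Count unchanged: 2.
  After removal, components: {0} {1,2,3,4,5,6,7,8}
New component count: 2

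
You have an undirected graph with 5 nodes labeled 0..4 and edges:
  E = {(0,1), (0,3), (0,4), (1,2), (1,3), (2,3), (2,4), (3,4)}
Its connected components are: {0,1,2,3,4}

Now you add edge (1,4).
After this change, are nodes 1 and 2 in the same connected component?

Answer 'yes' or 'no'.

Answer: yes

Derivation:
Initial components: {0,1,2,3,4}
Adding edge (1,4): both already in same component {0,1,2,3,4}. No change.
New components: {0,1,2,3,4}
Are 1 and 2 in the same component? yes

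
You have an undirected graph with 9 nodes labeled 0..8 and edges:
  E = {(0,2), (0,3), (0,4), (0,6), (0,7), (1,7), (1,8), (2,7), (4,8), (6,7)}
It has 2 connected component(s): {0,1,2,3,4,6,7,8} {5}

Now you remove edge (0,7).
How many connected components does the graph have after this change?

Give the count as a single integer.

Answer: 2

Derivation:
Initial component count: 2
Remove (0,7): not a bridge. Count unchanged: 2.
  After removal, components: {0,1,2,3,4,6,7,8} {5}
New component count: 2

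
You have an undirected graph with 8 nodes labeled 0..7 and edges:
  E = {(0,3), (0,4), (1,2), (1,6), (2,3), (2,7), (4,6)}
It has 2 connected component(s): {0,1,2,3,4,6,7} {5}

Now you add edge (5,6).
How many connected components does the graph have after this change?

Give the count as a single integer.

Initial component count: 2
Add (5,6): merges two components. Count decreases: 2 -> 1.
New component count: 1

Answer: 1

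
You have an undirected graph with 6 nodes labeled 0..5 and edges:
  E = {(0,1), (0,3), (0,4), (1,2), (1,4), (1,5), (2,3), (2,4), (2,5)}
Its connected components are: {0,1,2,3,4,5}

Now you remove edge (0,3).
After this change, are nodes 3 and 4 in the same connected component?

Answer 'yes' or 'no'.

Initial components: {0,1,2,3,4,5}
Removing edge (0,3): not a bridge — component count unchanged at 1.
New components: {0,1,2,3,4,5}
Are 3 and 4 in the same component? yes

Answer: yes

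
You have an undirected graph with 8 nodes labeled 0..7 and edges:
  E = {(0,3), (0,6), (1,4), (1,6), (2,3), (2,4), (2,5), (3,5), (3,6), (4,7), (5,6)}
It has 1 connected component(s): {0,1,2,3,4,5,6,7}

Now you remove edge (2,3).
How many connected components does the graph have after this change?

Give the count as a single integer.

Answer: 1

Derivation:
Initial component count: 1
Remove (2,3): not a bridge. Count unchanged: 1.
  After removal, components: {0,1,2,3,4,5,6,7}
New component count: 1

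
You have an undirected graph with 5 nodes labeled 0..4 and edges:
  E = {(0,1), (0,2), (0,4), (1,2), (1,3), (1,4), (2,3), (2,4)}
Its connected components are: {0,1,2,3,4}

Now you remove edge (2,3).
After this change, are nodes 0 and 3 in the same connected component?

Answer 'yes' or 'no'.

Answer: yes

Derivation:
Initial components: {0,1,2,3,4}
Removing edge (2,3): not a bridge — component count unchanged at 1.
New components: {0,1,2,3,4}
Are 0 and 3 in the same component? yes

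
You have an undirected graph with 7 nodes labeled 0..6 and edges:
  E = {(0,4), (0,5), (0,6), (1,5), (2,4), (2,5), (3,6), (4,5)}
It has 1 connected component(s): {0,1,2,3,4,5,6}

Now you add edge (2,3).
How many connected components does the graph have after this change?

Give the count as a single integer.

Answer: 1

Derivation:
Initial component count: 1
Add (2,3): endpoints already in same component. Count unchanged: 1.
New component count: 1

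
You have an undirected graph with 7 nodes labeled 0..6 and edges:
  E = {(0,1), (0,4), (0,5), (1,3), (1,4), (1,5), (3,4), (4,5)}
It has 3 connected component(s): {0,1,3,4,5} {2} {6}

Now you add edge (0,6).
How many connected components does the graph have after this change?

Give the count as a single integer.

Answer: 2

Derivation:
Initial component count: 3
Add (0,6): merges two components. Count decreases: 3 -> 2.
New component count: 2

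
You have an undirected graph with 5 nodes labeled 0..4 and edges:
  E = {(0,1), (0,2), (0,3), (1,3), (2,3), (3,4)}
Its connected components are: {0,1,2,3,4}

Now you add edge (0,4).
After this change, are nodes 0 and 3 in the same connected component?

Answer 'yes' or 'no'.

Initial components: {0,1,2,3,4}
Adding edge (0,4): both already in same component {0,1,2,3,4}. No change.
New components: {0,1,2,3,4}
Are 0 and 3 in the same component? yes

Answer: yes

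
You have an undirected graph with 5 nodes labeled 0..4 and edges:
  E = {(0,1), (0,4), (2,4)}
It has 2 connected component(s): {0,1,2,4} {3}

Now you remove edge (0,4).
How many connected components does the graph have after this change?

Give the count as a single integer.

Answer: 3

Derivation:
Initial component count: 2
Remove (0,4): it was a bridge. Count increases: 2 -> 3.
  After removal, components: {0,1} {2,4} {3}
New component count: 3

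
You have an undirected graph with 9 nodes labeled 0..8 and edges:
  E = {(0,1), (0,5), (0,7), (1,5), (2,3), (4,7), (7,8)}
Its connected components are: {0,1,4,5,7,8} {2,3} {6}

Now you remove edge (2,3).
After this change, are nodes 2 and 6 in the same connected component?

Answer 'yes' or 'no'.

Answer: no

Derivation:
Initial components: {0,1,4,5,7,8} {2,3} {6}
Removing edge (2,3): it was a bridge — component count 3 -> 4.
New components: {0,1,4,5,7,8} {2} {3} {6}
Are 2 and 6 in the same component? no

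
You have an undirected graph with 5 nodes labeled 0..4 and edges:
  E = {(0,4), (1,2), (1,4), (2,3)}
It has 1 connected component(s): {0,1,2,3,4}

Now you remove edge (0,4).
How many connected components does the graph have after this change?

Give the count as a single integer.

Answer: 2

Derivation:
Initial component count: 1
Remove (0,4): it was a bridge. Count increases: 1 -> 2.
  After removal, components: {0} {1,2,3,4}
New component count: 2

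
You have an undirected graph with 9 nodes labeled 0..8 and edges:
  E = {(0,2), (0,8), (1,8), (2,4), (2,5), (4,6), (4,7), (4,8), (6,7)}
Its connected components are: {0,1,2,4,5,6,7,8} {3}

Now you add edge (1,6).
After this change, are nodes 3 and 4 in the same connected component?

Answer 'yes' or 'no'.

Initial components: {0,1,2,4,5,6,7,8} {3}
Adding edge (1,6): both already in same component {0,1,2,4,5,6,7,8}. No change.
New components: {0,1,2,4,5,6,7,8} {3}
Are 3 and 4 in the same component? no

Answer: no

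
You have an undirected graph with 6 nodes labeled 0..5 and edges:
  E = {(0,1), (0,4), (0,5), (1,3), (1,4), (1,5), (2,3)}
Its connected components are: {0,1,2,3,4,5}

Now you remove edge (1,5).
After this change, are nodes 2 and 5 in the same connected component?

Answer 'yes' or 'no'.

Answer: yes

Derivation:
Initial components: {0,1,2,3,4,5}
Removing edge (1,5): not a bridge — component count unchanged at 1.
New components: {0,1,2,3,4,5}
Are 2 and 5 in the same component? yes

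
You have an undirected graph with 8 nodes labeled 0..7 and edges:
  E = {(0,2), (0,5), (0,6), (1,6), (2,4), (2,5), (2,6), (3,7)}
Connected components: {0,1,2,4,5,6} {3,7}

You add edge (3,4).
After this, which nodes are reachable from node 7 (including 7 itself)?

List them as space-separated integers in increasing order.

Before: nodes reachable from 7: {3,7}
Adding (3,4): merges 7's component with another. Reachability grows.
After: nodes reachable from 7: {0,1,2,3,4,5,6,7}

Answer: 0 1 2 3 4 5 6 7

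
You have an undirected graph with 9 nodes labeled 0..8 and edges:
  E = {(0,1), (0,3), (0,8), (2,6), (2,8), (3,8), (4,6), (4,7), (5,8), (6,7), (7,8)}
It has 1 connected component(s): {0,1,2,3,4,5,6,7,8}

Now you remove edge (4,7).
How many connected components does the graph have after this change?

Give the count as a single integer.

Answer: 1

Derivation:
Initial component count: 1
Remove (4,7): not a bridge. Count unchanged: 1.
  After removal, components: {0,1,2,3,4,5,6,7,8}
New component count: 1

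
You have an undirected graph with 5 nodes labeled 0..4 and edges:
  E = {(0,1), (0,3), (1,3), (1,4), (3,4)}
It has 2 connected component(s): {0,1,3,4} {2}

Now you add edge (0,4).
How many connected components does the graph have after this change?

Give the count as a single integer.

Initial component count: 2
Add (0,4): endpoints already in same component. Count unchanged: 2.
New component count: 2

Answer: 2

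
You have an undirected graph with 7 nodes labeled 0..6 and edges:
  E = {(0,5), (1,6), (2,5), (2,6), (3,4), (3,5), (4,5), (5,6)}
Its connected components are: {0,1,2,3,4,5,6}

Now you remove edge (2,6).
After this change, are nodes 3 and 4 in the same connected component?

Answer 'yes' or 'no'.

Initial components: {0,1,2,3,4,5,6}
Removing edge (2,6): not a bridge — component count unchanged at 1.
New components: {0,1,2,3,4,5,6}
Are 3 and 4 in the same component? yes

Answer: yes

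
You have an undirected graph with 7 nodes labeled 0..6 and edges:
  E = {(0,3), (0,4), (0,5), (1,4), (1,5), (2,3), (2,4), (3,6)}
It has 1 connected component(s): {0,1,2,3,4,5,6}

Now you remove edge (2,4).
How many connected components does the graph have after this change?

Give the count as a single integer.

Answer: 1

Derivation:
Initial component count: 1
Remove (2,4): not a bridge. Count unchanged: 1.
  After removal, components: {0,1,2,3,4,5,6}
New component count: 1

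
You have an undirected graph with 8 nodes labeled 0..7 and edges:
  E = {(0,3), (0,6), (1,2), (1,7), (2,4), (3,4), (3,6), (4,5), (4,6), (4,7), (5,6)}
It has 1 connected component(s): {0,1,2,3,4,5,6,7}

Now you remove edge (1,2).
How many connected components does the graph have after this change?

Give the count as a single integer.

Initial component count: 1
Remove (1,2): not a bridge. Count unchanged: 1.
  After removal, components: {0,1,2,3,4,5,6,7}
New component count: 1

Answer: 1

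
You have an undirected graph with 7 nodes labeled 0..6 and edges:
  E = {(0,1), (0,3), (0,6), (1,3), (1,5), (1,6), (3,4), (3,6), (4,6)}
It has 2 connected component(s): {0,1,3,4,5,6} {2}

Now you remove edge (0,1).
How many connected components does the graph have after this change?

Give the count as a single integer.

Answer: 2

Derivation:
Initial component count: 2
Remove (0,1): not a bridge. Count unchanged: 2.
  After removal, components: {0,1,3,4,5,6} {2}
New component count: 2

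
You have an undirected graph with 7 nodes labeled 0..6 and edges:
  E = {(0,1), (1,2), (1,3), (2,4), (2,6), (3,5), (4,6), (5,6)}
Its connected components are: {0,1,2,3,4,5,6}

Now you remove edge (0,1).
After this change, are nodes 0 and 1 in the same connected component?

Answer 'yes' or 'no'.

Initial components: {0,1,2,3,4,5,6}
Removing edge (0,1): it was a bridge — component count 1 -> 2.
New components: {0} {1,2,3,4,5,6}
Are 0 and 1 in the same component? no

Answer: no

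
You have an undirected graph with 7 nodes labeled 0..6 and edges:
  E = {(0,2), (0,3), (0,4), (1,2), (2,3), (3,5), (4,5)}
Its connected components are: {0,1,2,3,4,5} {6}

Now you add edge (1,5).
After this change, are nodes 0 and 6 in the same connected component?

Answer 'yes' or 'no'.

Answer: no

Derivation:
Initial components: {0,1,2,3,4,5} {6}
Adding edge (1,5): both already in same component {0,1,2,3,4,5}. No change.
New components: {0,1,2,3,4,5} {6}
Are 0 and 6 in the same component? no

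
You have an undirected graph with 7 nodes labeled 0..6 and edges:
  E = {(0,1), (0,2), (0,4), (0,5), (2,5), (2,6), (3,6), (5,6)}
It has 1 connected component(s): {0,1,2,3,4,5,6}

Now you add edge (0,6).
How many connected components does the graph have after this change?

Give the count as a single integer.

Initial component count: 1
Add (0,6): endpoints already in same component. Count unchanged: 1.
New component count: 1

Answer: 1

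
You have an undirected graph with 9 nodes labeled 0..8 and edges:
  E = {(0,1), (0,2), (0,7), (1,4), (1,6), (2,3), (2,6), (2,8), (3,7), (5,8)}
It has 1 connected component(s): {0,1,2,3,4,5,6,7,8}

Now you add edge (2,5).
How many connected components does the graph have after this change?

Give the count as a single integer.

Answer: 1

Derivation:
Initial component count: 1
Add (2,5): endpoints already in same component. Count unchanged: 1.
New component count: 1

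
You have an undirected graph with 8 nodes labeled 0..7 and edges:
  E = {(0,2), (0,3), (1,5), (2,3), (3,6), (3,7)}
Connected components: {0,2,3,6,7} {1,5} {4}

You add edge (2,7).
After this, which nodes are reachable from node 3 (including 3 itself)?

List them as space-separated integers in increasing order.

Before: nodes reachable from 3: {0,2,3,6,7}
Adding (2,7): both endpoints already in same component. Reachability from 3 unchanged.
After: nodes reachable from 3: {0,2,3,6,7}

Answer: 0 2 3 6 7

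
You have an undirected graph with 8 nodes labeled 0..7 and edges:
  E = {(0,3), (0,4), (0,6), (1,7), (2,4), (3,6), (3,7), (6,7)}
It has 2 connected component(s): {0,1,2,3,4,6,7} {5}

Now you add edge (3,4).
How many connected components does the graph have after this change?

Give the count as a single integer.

Answer: 2

Derivation:
Initial component count: 2
Add (3,4): endpoints already in same component. Count unchanged: 2.
New component count: 2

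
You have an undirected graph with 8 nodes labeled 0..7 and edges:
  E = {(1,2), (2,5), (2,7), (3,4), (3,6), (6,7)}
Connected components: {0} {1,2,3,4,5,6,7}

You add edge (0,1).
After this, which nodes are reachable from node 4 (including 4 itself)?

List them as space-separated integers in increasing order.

Before: nodes reachable from 4: {1,2,3,4,5,6,7}
Adding (0,1): merges 4's component with another. Reachability grows.
After: nodes reachable from 4: {0,1,2,3,4,5,6,7}

Answer: 0 1 2 3 4 5 6 7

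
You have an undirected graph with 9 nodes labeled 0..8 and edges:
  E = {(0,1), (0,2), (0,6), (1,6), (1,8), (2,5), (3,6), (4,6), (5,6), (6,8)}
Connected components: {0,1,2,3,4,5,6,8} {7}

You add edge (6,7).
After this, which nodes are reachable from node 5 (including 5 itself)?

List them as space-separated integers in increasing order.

Answer: 0 1 2 3 4 5 6 7 8

Derivation:
Before: nodes reachable from 5: {0,1,2,3,4,5,6,8}
Adding (6,7): merges 5's component with another. Reachability grows.
After: nodes reachable from 5: {0,1,2,3,4,5,6,7,8}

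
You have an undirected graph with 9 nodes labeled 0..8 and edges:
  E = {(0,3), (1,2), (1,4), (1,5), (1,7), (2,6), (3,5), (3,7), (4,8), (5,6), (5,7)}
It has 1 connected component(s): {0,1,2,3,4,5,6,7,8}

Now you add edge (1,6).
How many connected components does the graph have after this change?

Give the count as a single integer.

Initial component count: 1
Add (1,6): endpoints already in same component. Count unchanged: 1.
New component count: 1

Answer: 1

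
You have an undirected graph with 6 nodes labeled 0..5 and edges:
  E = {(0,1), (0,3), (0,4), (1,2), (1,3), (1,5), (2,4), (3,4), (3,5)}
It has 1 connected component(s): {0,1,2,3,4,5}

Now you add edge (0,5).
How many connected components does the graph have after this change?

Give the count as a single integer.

Answer: 1

Derivation:
Initial component count: 1
Add (0,5): endpoints already in same component. Count unchanged: 1.
New component count: 1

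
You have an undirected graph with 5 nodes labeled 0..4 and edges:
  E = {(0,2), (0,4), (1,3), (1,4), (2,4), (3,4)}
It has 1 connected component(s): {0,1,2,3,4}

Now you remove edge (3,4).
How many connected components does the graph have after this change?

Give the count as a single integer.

Answer: 1

Derivation:
Initial component count: 1
Remove (3,4): not a bridge. Count unchanged: 1.
  After removal, components: {0,1,2,3,4}
New component count: 1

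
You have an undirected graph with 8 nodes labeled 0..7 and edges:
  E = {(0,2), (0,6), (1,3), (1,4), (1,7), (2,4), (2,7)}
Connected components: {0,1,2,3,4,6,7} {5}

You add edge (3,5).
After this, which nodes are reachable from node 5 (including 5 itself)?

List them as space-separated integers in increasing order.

Before: nodes reachable from 5: {5}
Adding (3,5): merges 5's component with another. Reachability grows.
After: nodes reachable from 5: {0,1,2,3,4,5,6,7}

Answer: 0 1 2 3 4 5 6 7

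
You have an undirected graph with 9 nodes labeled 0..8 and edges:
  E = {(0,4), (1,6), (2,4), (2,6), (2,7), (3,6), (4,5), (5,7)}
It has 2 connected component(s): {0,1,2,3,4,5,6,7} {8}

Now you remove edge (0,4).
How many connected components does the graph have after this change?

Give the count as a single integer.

Initial component count: 2
Remove (0,4): it was a bridge. Count increases: 2 -> 3.
  After removal, components: {0} {1,2,3,4,5,6,7} {8}
New component count: 3

Answer: 3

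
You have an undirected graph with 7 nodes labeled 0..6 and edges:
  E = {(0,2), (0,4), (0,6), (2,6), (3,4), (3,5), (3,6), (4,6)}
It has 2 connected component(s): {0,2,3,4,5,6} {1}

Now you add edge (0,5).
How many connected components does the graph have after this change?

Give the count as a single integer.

Answer: 2

Derivation:
Initial component count: 2
Add (0,5): endpoints already in same component. Count unchanged: 2.
New component count: 2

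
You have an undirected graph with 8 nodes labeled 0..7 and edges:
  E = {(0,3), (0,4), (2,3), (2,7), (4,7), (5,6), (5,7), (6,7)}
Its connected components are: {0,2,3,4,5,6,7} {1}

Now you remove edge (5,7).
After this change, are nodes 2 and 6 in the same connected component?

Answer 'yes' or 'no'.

Initial components: {0,2,3,4,5,6,7} {1}
Removing edge (5,7): not a bridge — component count unchanged at 2.
New components: {0,2,3,4,5,6,7} {1}
Are 2 and 6 in the same component? yes

Answer: yes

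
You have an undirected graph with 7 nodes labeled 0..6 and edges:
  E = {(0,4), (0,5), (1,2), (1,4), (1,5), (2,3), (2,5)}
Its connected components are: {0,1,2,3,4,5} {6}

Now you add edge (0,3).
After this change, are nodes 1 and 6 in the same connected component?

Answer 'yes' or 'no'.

Initial components: {0,1,2,3,4,5} {6}
Adding edge (0,3): both already in same component {0,1,2,3,4,5}. No change.
New components: {0,1,2,3,4,5} {6}
Are 1 and 6 in the same component? no

Answer: no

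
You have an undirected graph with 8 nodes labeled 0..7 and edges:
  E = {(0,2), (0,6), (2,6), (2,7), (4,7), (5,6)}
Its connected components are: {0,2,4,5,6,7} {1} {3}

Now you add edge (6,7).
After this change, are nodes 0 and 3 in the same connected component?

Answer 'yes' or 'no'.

Answer: no

Derivation:
Initial components: {0,2,4,5,6,7} {1} {3}
Adding edge (6,7): both already in same component {0,2,4,5,6,7}. No change.
New components: {0,2,4,5,6,7} {1} {3}
Are 0 and 3 in the same component? no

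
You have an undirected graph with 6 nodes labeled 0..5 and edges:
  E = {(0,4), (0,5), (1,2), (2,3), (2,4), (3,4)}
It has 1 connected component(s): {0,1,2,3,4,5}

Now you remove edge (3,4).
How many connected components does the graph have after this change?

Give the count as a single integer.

Initial component count: 1
Remove (3,4): not a bridge. Count unchanged: 1.
  After removal, components: {0,1,2,3,4,5}
New component count: 1

Answer: 1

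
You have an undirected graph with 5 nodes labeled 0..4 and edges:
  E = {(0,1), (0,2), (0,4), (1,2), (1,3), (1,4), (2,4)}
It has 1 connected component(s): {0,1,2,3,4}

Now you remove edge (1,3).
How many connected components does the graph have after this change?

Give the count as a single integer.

Initial component count: 1
Remove (1,3): it was a bridge. Count increases: 1 -> 2.
  After removal, components: {0,1,2,4} {3}
New component count: 2

Answer: 2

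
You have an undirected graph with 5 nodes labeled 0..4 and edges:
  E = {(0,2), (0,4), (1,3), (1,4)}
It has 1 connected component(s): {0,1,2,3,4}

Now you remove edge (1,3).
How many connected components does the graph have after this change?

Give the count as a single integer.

Initial component count: 1
Remove (1,3): it was a bridge. Count increases: 1 -> 2.
  After removal, components: {0,1,2,4} {3}
New component count: 2

Answer: 2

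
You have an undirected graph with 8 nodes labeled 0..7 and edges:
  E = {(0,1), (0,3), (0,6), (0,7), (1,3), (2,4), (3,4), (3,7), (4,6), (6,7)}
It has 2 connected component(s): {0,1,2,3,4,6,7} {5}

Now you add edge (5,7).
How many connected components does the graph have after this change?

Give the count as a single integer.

Answer: 1

Derivation:
Initial component count: 2
Add (5,7): merges two components. Count decreases: 2 -> 1.
New component count: 1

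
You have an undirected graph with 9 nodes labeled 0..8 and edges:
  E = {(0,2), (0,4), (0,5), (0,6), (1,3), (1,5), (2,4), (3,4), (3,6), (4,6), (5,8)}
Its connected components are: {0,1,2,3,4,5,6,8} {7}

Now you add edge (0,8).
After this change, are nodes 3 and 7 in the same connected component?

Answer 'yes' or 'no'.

Answer: no

Derivation:
Initial components: {0,1,2,3,4,5,6,8} {7}
Adding edge (0,8): both already in same component {0,1,2,3,4,5,6,8}. No change.
New components: {0,1,2,3,4,5,6,8} {7}
Are 3 and 7 in the same component? no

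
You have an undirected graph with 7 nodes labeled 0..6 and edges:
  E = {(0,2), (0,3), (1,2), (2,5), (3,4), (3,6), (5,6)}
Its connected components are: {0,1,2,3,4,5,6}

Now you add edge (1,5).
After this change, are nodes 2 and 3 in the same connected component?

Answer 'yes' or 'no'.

Answer: yes

Derivation:
Initial components: {0,1,2,3,4,5,6}
Adding edge (1,5): both already in same component {0,1,2,3,4,5,6}. No change.
New components: {0,1,2,3,4,5,6}
Are 2 and 3 in the same component? yes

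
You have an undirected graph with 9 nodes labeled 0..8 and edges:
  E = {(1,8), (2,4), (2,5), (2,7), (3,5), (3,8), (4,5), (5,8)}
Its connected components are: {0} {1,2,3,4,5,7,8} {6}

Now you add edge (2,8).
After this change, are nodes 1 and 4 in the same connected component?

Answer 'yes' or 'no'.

Answer: yes

Derivation:
Initial components: {0} {1,2,3,4,5,7,8} {6}
Adding edge (2,8): both already in same component {1,2,3,4,5,7,8}. No change.
New components: {0} {1,2,3,4,5,7,8} {6}
Are 1 and 4 in the same component? yes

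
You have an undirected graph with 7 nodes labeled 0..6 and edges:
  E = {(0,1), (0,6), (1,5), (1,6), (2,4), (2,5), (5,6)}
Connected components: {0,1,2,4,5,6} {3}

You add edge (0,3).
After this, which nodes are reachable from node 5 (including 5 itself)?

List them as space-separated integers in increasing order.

Before: nodes reachable from 5: {0,1,2,4,5,6}
Adding (0,3): merges 5's component with another. Reachability grows.
After: nodes reachable from 5: {0,1,2,3,4,5,6}

Answer: 0 1 2 3 4 5 6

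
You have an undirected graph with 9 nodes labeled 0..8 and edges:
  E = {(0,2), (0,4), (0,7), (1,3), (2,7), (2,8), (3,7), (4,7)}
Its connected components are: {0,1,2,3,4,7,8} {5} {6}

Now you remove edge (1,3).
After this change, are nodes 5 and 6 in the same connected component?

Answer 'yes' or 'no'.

Answer: no

Derivation:
Initial components: {0,1,2,3,4,7,8} {5} {6}
Removing edge (1,3): it was a bridge — component count 3 -> 4.
New components: {0,2,3,4,7,8} {1} {5} {6}
Are 5 and 6 in the same component? no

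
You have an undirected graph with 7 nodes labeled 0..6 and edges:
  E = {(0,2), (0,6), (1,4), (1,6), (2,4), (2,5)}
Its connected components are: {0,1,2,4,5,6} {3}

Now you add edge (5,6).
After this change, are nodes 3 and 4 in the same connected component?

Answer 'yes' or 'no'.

Initial components: {0,1,2,4,5,6} {3}
Adding edge (5,6): both already in same component {0,1,2,4,5,6}. No change.
New components: {0,1,2,4,5,6} {3}
Are 3 and 4 in the same component? no

Answer: no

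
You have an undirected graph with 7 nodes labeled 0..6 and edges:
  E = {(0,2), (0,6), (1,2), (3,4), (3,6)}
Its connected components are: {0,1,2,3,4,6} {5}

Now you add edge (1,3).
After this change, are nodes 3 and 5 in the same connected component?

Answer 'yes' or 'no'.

Initial components: {0,1,2,3,4,6} {5}
Adding edge (1,3): both already in same component {0,1,2,3,4,6}. No change.
New components: {0,1,2,3,4,6} {5}
Are 3 and 5 in the same component? no

Answer: no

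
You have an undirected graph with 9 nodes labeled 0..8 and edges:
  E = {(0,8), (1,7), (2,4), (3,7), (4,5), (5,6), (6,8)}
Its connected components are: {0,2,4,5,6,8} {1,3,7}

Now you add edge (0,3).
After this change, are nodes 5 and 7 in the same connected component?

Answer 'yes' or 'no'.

Initial components: {0,2,4,5,6,8} {1,3,7}
Adding edge (0,3): merges {0,2,4,5,6,8} and {1,3,7}.
New components: {0,1,2,3,4,5,6,7,8}
Are 5 and 7 in the same component? yes

Answer: yes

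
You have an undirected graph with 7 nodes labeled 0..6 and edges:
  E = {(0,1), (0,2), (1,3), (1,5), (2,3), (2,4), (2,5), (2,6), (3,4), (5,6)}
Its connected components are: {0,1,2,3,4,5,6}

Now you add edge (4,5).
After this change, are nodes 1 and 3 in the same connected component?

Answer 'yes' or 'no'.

Initial components: {0,1,2,3,4,5,6}
Adding edge (4,5): both already in same component {0,1,2,3,4,5,6}. No change.
New components: {0,1,2,3,4,5,6}
Are 1 and 3 in the same component? yes

Answer: yes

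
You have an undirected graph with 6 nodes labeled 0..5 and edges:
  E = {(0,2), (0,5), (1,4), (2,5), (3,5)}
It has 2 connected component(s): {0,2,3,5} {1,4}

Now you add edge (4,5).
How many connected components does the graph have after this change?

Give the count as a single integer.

Initial component count: 2
Add (4,5): merges two components. Count decreases: 2 -> 1.
New component count: 1

Answer: 1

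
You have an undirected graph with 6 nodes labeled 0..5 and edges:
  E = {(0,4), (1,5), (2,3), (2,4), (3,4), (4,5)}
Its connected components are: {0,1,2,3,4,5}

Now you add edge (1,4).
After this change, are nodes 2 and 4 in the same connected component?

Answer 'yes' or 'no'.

Answer: yes

Derivation:
Initial components: {0,1,2,3,4,5}
Adding edge (1,4): both already in same component {0,1,2,3,4,5}. No change.
New components: {0,1,2,3,4,5}
Are 2 and 4 in the same component? yes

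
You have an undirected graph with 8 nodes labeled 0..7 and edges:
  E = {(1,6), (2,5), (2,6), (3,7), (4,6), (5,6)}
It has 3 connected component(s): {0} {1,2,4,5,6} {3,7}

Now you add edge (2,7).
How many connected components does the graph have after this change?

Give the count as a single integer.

Answer: 2

Derivation:
Initial component count: 3
Add (2,7): merges two components. Count decreases: 3 -> 2.
New component count: 2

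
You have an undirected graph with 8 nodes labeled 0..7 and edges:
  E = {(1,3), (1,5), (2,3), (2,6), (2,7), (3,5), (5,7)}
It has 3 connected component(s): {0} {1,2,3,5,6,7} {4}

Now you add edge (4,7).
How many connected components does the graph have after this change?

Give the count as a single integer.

Answer: 2

Derivation:
Initial component count: 3
Add (4,7): merges two components. Count decreases: 3 -> 2.
New component count: 2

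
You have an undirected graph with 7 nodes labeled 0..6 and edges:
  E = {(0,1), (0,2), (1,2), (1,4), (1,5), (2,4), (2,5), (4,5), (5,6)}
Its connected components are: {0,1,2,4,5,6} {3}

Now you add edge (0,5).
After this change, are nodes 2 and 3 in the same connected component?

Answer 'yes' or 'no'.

Initial components: {0,1,2,4,5,6} {3}
Adding edge (0,5): both already in same component {0,1,2,4,5,6}. No change.
New components: {0,1,2,4,5,6} {3}
Are 2 and 3 in the same component? no

Answer: no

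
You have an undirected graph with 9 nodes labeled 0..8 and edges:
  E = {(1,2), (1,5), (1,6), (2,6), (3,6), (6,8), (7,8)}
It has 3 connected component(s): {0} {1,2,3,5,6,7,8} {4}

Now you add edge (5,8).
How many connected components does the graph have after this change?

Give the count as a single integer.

Initial component count: 3
Add (5,8): endpoints already in same component. Count unchanged: 3.
New component count: 3

Answer: 3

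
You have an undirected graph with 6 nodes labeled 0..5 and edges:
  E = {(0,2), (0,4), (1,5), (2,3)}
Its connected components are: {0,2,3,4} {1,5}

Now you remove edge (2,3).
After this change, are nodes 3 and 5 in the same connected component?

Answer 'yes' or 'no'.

Answer: no

Derivation:
Initial components: {0,2,3,4} {1,5}
Removing edge (2,3): it was a bridge — component count 2 -> 3.
New components: {0,2,4} {1,5} {3}
Are 3 and 5 in the same component? no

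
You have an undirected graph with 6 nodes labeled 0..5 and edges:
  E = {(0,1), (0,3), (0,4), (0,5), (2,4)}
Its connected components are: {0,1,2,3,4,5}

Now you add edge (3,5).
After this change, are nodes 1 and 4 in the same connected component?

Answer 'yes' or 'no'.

Answer: yes

Derivation:
Initial components: {0,1,2,3,4,5}
Adding edge (3,5): both already in same component {0,1,2,3,4,5}. No change.
New components: {0,1,2,3,4,5}
Are 1 and 4 in the same component? yes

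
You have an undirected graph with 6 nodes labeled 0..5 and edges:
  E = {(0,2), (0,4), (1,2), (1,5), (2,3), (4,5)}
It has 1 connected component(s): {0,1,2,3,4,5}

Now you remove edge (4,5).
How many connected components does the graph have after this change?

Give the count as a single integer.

Answer: 1

Derivation:
Initial component count: 1
Remove (4,5): not a bridge. Count unchanged: 1.
  After removal, components: {0,1,2,3,4,5}
New component count: 1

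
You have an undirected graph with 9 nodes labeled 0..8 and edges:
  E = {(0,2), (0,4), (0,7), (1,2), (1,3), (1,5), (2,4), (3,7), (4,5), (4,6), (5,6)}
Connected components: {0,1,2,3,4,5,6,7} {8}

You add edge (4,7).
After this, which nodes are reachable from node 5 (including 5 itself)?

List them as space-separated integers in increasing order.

Answer: 0 1 2 3 4 5 6 7

Derivation:
Before: nodes reachable from 5: {0,1,2,3,4,5,6,7}
Adding (4,7): both endpoints already in same component. Reachability from 5 unchanged.
After: nodes reachable from 5: {0,1,2,3,4,5,6,7}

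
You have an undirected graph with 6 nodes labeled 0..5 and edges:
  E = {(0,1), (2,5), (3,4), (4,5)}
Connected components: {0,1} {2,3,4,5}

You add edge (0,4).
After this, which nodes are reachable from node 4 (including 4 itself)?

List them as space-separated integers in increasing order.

Before: nodes reachable from 4: {2,3,4,5}
Adding (0,4): merges 4's component with another. Reachability grows.
After: nodes reachable from 4: {0,1,2,3,4,5}

Answer: 0 1 2 3 4 5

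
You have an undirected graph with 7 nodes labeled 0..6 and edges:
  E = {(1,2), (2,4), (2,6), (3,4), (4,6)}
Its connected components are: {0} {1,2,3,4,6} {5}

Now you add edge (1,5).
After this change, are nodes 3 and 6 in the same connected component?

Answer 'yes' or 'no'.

Initial components: {0} {1,2,3,4,6} {5}
Adding edge (1,5): merges {1,2,3,4,6} and {5}.
New components: {0} {1,2,3,4,5,6}
Are 3 and 6 in the same component? yes

Answer: yes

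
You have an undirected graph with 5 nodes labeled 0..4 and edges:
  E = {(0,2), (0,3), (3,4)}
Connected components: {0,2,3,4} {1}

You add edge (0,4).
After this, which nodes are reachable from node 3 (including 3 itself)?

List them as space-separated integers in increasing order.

Before: nodes reachable from 3: {0,2,3,4}
Adding (0,4): both endpoints already in same component. Reachability from 3 unchanged.
After: nodes reachable from 3: {0,2,3,4}

Answer: 0 2 3 4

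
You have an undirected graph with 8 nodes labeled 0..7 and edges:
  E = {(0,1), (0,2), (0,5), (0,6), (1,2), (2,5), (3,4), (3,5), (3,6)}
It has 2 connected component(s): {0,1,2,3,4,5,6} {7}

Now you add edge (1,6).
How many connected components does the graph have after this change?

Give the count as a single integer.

Initial component count: 2
Add (1,6): endpoints already in same component. Count unchanged: 2.
New component count: 2

Answer: 2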